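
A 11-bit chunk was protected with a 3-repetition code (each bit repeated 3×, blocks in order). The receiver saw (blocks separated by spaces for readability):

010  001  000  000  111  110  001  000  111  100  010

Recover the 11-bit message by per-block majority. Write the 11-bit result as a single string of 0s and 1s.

00001100100

Block 1 (010): 1 one → 0
Block 2 (001): 1 one → 0
Block 3 (000): 0 ones → 0
Block 4 (000): 0 ones → 0
Block 5 (111): 3 ones → 1
Block 6 (110): 2 ones → 1
Block 7 (001): 1 one → 0
Block 8 (000): 0 ones → 0
Block 9 (111): 3 ones → 1
Block 10 (100): 1 one → 0
Block 11 (010): 1 one → 0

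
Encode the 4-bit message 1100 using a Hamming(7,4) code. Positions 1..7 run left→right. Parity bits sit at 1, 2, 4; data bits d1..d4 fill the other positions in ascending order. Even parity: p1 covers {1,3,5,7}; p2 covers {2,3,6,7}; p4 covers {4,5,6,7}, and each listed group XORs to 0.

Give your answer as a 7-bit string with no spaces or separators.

Place data at non-parity positions: p1 p2 1 p4 1 0 0
p1 (pos 1,3,5,7): XOR of data positions = 1⊕1⊕0 = 0
p2 (pos 2,3,6,7): XOR of data positions = 1⊕0⊕0 = 1
p4 (pos 4,5,6,7): XOR of data positions = 1⊕0⊕0 = 1
Codeword: 0111100

0111100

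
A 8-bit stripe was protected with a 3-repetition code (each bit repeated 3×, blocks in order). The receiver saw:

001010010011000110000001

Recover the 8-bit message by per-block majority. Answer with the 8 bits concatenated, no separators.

00010100

Block 1 (001): 1 one → 0
Block 2 (010): 1 one → 0
Block 3 (010): 1 one → 0
Block 4 (011): 2 ones → 1
Block 5 (000): 0 ones → 0
Block 6 (110): 2 ones → 1
Block 7 (000): 0 ones → 0
Block 8 (001): 1 one → 0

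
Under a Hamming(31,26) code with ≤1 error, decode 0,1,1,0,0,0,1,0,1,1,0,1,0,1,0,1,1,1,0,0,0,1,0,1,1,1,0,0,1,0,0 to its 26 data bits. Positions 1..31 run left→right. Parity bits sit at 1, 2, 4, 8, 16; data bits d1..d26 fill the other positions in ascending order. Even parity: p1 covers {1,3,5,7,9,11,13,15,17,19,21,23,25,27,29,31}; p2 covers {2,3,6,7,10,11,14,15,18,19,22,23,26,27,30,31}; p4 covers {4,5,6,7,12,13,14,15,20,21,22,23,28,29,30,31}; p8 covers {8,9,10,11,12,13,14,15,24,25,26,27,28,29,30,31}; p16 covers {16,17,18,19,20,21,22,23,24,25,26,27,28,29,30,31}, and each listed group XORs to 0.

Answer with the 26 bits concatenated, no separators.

10011101010110001011100100

s1 (pos 1,3,5,7,9,11,13,15,17,19,21,23,25,27,29,31): 0⊕1⊕0⊕1⊕1⊕0⊕0⊕0⊕1⊕0⊕0⊕0⊕1⊕0⊕1⊕0 = 0
s2 (pos 2,3,6,7,10,11,14,15,18,19,22,23,26,27,30,31): 1⊕1⊕0⊕1⊕1⊕0⊕1⊕0⊕1⊕0⊕1⊕0⊕1⊕0⊕0⊕0 = 0
s4 (pos 4,5,6,7,12,13,14,15,20,21,22,23,28,29,30,31): 0⊕0⊕0⊕1⊕1⊕0⊕1⊕0⊕0⊕0⊕1⊕0⊕0⊕1⊕0⊕0 = 1
s8 (pos 8,9,10,11,12,13,14,15,24,25,26,27,28,29,30,31): 0⊕1⊕1⊕0⊕1⊕0⊕1⊕0⊕1⊕1⊕1⊕0⊕0⊕1⊕0⊕0 = 0
s16 (pos 16,17,18,19,20,21,22,23,24,25,26,27,28,29,30,31): 1⊕1⊕1⊕0⊕0⊕0⊕1⊕0⊕1⊕1⊕1⊕0⊕0⊕1⊕0⊕0 = 0
Syndrome s16…s1 = 00100 → error at position 4.
Flip position 4: 0110001011010101110001011100100 → 0111001011010101110001011100100
Read data bits from positions 3,5,6,7,9,10,11,12,13,14,15,17,18,19,20,21,22,23,24,25,26,27,28,29,30,31: 10011101010110001011100100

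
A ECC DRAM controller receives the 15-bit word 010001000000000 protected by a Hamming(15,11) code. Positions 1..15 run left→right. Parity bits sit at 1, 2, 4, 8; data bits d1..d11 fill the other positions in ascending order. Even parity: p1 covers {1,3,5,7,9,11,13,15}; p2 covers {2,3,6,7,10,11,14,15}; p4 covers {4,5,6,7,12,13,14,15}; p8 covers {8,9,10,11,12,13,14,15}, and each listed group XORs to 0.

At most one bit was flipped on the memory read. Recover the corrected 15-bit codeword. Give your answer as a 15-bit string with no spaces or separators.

010101000000000

s1 (pos 1,3,5,7,9,11,13,15): 0⊕0⊕0⊕0⊕0⊕0⊕0⊕0 = 0
s2 (pos 2,3,6,7,10,11,14,15): 1⊕0⊕1⊕0⊕0⊕0⊕0⊕0 = 0
s4 (pos 4,5,6,7,12,13,14,15): 0⊕0⊕1⊕0⊕0⊕0⊕0⊕0 = 1
s8 (pos 8,9,10,11,12,13,14,15): 0⊕0⊕0⊕0⊕0⊕0⊕0⊕0 = 0
Syndrome s8…s1 = 0100 → error at position 4.
Flip position 4: 010001000000000 → 010101000000000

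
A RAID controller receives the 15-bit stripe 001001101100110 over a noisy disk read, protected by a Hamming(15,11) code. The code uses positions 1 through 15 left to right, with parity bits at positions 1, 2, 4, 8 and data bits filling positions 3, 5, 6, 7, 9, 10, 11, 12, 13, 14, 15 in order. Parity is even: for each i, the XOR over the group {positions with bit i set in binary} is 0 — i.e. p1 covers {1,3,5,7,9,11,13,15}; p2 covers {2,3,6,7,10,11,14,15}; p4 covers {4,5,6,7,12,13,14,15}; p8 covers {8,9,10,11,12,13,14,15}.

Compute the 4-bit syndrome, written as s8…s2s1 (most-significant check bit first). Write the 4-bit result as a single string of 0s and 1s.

s1 (pos 1,3,5,7,9,11,13,15): 0⊕1⊕0⊕1⊕1⊕0⊕1⊕0 = 0
s2 (pos 2,3,6,7,10,11,14,15): 0⊕1⊕1⊕1⊕1⊕0⊕1⊕0 = 1
s4 (pos 4,5,6,7,12,13,14,15): 0⊕0⊕1⊕1⊕0⊕1⊕1⊕0 = 0
s8 (pos 8,9,10,11,12,13,14,15): 0⊕1⊕1⊕0⊕0⊕1⊕1⊕0 = 0
Syndrome s8…s1 = 0010 → error at position 2.

0010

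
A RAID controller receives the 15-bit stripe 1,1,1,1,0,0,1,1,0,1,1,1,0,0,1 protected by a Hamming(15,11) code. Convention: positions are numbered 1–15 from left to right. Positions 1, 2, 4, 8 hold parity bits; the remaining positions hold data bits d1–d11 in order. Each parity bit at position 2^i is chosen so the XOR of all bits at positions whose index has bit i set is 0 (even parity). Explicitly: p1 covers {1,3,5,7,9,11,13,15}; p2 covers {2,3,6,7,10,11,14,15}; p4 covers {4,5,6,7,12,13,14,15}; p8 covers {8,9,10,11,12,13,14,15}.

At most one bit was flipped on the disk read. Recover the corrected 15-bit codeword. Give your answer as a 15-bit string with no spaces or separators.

111100111111001

s1 (pos 1,3,5,7,9,11,13,15): 1⊕1⊕0⊕1⊕0⊕1⊕0⊕1 = 1
s2 (pos 2,3,6,7,10,11,14,15): 1⊕1⊕0⊕1⊕1⊕1⊕0⊕1 = 0
s4 (pos 4,5,6,7,12,13,14,15): 1⊕0⊕0⊕1⊕1⊕0⊕0⊕1 = 0
s8 (pos 8,9,10,11,12,13,14,15): 1⊕0⊕1⊕1⊕1⊕0⊕0⊕1 = 1
Syndrome s8…s1 = 1001 → error at position 9.
Flip position 9: 111100110111001 → 111100111111001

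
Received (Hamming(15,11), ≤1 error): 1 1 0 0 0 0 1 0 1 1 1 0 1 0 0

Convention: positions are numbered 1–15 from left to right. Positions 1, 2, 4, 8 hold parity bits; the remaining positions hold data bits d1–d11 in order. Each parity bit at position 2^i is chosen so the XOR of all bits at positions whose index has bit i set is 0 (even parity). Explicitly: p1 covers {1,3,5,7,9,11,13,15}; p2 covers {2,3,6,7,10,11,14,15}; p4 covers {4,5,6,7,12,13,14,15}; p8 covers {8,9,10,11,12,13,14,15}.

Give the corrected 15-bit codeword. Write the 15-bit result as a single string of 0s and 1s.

s1 (pos 1,3,5,7,9,11,13,15): 1⊕0⊕0⊕1⊕1⊕1⊕1⊕0 = 1
s2 (pos 2,3,6,7,10,11,14,15): 1⊕0⊕0⊕1⊕1⊕1⊕0⊕0 = 0
s4 (pos 4,5,6,7,12,13,14,15): 0⊕0⊕0⊕1⊕0⊕1⊕0⊕0 = 0
s8 (pos 8,9,10,11,12,13,14,15): 0⊕1⊕1⊕1⊕0⊕1⊕0⊕0 = 0
Syndrome s8…s1 = 0001 → error at position 1.
Flip position 1: 110000101110100 → 010000101110100

010000101110100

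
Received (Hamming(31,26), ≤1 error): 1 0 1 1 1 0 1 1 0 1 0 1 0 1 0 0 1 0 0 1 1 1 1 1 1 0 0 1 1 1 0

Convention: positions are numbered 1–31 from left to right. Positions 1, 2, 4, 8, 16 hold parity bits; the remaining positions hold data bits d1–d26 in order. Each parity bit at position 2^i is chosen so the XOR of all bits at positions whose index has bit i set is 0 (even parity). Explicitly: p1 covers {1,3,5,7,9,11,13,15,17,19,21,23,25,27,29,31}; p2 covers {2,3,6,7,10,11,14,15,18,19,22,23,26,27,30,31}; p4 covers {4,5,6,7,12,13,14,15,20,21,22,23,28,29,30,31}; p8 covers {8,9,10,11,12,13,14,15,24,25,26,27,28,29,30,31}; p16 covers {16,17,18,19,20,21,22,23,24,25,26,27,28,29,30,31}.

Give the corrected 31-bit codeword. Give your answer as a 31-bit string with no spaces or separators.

1011101101110100100111111001110

s1 (pos 1,3,5,7,9,11,13,15,17,19,21,23,25,27,29,31): 1⊕1⊕1⊕1⊕0⊕0⊕0⊕0⊕1⊕0⊕1⊕1⊕1⊕0⊕1⊕0 = 1
s2 (pos 2,3,6,7,10,11,14,15,18,19,22,23,26,27,30,31): 0⊕1⊕0⊕1⊕1⊕0⊕1⊕0⊕0⊕0⊕1⊕1⊕0⊕0⊕1⊕0 = 1
s4 (pos 4,5,6,7,12,13,14,15,20,21,22,23,28,29,30,31): 1⊕1⊕0⊕1⊕1⊕0⊕1⊕0⊕1⊕1⊕1⊕1⊕1⊕1⊕1⊕0 = 0
s8 (pos 8,9,10,11,12,13,14,15,24,25,26,27,28,29,30,31): 1⊕0⊕1⊕0⊕1⊕0⊕1⊕0⊕1⊕1⊕0⊕0⊕1⊕1⊕1⊕0 = 1
s16 (pos 16,17,18,19,20,21,22,23,24,25,26,27,28,29,30,31): 0⊕1⊕0⊕0⊕1⊕1⊕1⊕1⊕1⊕1⊕0⊕0⊕1⊕1⊕1⊕0 = 0
Syndrome s16…s1 = 01011 → error at position 11.
Flip position 11: 1011101101010100100111111001110 → 1011101101110100100111111001110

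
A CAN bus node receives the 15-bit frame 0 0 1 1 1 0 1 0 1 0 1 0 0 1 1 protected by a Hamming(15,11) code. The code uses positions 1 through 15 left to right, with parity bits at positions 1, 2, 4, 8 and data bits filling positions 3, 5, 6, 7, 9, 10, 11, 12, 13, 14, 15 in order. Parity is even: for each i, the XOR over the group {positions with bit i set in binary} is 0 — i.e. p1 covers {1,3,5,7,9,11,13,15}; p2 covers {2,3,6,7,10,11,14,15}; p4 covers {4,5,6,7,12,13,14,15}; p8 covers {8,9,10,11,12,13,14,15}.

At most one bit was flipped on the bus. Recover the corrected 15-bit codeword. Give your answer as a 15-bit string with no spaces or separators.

s1 (pos 1,3,5,7,9,11,13,15): 0⊕1⊕1⊕1⊕1⊕1⊕0⊕1 = 0
s2 (pos 2,3,6,7,10,11,14,15): 0⊕1⊕0⊕1⊕0⊕1⊕1⊕1 = 1
s4 (pos 4,5,6,7,12,13,14,15): 1⊕1⊕0⊕1⊕0⊕0⊕1⊕1 = 1
s8 (pos 8,9,10,11,12,13,14,15): 0⊕1⊕0⊕1⊕0⊕0⊕1⊕1 = 0
Syndrome s8…s1 = 0110 → error at position 6.
Flip position 6: 001110101010011 → 001111101010011

001111101010011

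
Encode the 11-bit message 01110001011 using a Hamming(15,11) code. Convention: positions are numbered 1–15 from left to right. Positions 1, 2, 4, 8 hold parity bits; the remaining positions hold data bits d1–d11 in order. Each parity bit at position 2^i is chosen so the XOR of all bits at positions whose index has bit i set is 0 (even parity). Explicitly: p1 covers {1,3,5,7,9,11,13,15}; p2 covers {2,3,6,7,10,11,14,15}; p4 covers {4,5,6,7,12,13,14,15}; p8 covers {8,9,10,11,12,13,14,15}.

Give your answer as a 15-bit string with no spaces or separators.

100011110001011

Place data at non-parity positions: p1 p2 0 p4 1 1 1 p8 0 0 0 1 0 1 1
p1 (pos 1,3,5,7,9,11,13,15): XOR of data positions = 0⊕1⊕1⊕0⊕0⊕0⊕1 = 1
p2 (pos 2,3,6,7,10,11,14,15): XOR of data positions = 0⊕1⊕1⊕0⊕0⊕1⊕1 = 0
p4 (pos 4,5,6,7,12,13,14,15): XOR of data positions = 1⊕1⊕1⊕1⊕0⊕1⊕1 = 0
p8 (pos 8,9,10,11,12,13,14,15): XOR of data positions = 0⊕0⊕0⊕1⊕0⊕1⊕1 = 1
Codeword: 100011110001011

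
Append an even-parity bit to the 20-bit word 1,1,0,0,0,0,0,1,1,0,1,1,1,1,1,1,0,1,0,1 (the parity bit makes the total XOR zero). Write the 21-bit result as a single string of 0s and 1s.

110000011011111101010

XOR of the 20 data bits: 1⊕1⊕0⊕0⊕0⊕0⊕0⊕1⊕1⊕0⊕1⊕1⊕1⊕1⊕1⊕1⊕0⊕1⊕0⊕1 = 0
Parity bit = 0 (so all 21 bits XOR to 0).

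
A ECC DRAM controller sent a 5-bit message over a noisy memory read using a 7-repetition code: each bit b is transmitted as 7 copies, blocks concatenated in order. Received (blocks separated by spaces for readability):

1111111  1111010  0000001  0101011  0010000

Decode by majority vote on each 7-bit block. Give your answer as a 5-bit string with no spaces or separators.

Block 1 (1111111): 7 ones → 1
Block 2 (1111010): 5 ones → 1
Block 3 (0000001): 1 one → 0
Block 4 (0101011): 4 ones → 1
Block 5 (0010000): 1 one → 0

11010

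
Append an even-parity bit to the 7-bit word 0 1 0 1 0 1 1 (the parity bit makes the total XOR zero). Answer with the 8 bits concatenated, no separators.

01010110

XOR of the 7 data bits: 0⊕1⊕0⊕1⊕0⊕1⊕1 = 0
Parity bit = 0 (so all 8 bits XOR to 0).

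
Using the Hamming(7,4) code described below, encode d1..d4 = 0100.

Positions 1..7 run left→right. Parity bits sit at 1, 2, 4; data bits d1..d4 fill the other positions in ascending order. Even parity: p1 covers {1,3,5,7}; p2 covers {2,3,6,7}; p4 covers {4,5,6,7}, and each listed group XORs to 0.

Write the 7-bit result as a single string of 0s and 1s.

Place data at non-parity positions: p1 p2 0 p4 1 0 0
p1 (pos 1,3,5,7): XOR of data positions = 0⊕1⊕0 = 1
p2 (pos 2,3,6,7): XOR of data positions = 0⊕0⊕0 = 0
p4 (pos 4,5,6,7): XOR of data positions = 1⊕0⊕0 = 1
Codeword: 1001100

1001100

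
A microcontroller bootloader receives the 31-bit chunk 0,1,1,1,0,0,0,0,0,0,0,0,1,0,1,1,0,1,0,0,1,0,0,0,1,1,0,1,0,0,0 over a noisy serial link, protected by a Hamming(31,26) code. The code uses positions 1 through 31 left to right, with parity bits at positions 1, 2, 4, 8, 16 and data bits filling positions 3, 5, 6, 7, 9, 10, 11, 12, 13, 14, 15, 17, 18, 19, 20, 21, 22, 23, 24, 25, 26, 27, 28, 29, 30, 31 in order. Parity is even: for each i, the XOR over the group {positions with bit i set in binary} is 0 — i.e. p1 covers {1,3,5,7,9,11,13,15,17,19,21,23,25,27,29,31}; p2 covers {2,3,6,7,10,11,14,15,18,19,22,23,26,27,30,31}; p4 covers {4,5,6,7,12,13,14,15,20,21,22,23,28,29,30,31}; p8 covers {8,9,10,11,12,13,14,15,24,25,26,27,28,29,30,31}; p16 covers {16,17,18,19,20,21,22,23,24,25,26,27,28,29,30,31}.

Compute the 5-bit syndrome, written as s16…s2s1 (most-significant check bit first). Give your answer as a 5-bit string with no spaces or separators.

01111

s1 (pos 1,3,5,7,9,11,13,15,17,19,21,23,25,27,29,31): 0⊕1⊕0⊕0⊕0⊕0⊕1⊕1⊕0⊕0⊕1⊕0⊕1⊕0⊕0⊕0 = 1
s2 (pos 2,3,6,7,10,11,14,15,18,19,22,23,26,27,30,31): 1⊕1⊕0⊕0⊕0⊕0⊕0⊕1⊕1⊕0⊕0⊕0⊕1⊕0⊕0⊕0 = 1
s4 (pos 4,5,6,7,12,13,14,15,20,21,22,23,28,29,30,31): 1⊕0⊕0⊕0⊕0⊕1⊕0⊕1⊕0⊕1⊕0⊕0⊕1⊕0⊕0⊕0 = 1
s8 (pos 8,9,10,11,12,13,14,15,24,25,26,27,28,29,30,31): 0⊕0⊕0⊕0⊕0⊕1⊕0⊕1⊕0⊕1⊕1⊕0⊕1⊕0⊕0⊕0 = 1
s16 (pos 16,17,18,19,20,21,22,23,24,25,26,27,28,29,30,31): 1⊕0⊕1⊕0⊕0⊕1⊕0⊕0⊕0⊕1⊕1⊕0⊕1⊕0⊕0⊕0 = 0
Syndrome s16…s1 = 01111 → error at position 15.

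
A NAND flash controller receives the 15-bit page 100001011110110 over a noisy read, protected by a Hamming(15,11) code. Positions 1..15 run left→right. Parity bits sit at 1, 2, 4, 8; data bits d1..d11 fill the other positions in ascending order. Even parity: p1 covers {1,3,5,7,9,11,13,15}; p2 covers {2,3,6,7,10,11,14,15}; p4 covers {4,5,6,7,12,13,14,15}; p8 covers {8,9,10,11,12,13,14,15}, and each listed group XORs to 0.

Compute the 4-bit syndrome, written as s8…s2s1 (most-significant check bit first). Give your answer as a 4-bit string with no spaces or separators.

0100

s1 (pos 1,3,5,7,9,11,13,15): 1⊕0⊕0⊕0⊕1⊕1⊕1⊕0 = 0
s2 (pos 2,3,6,7,10,11,14,15): 0⊕0⊕1⊕0⊕1⊕1⊕1⊕0 = 0
s4 (pos 4,5,6,7,12,13,14,15): 0⊕0⊕1⊕0⊕0⊕1⊕1⊕0 = 1
s8 (pos 8,9,10,11,12,13,14,15): 1⊕1⊕1⊕1⊕0⊕1⊕1⊕0 = 0
Syndrome s8…s1 = 0100 → error at position 4.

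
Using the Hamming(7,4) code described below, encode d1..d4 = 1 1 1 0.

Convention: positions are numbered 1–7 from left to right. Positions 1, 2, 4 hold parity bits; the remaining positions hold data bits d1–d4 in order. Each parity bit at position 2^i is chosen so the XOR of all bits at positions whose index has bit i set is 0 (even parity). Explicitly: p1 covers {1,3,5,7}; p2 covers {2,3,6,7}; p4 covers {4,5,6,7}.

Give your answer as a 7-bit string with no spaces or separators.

Place data at non-parity positions: p1 p2 1 p4 1 1 0
p1 (pos 1,3,5,7): XOR of data positions = 1⊕1⊕0 = 0
p2 (pos 2,3,6,7): XOR of data positions = 1⊕1⊕0 = 0
p4 (pos 4,5,6,7): XOR of data positions = 1⊕1⊕0 = 0
Codeword: 0010110

0010110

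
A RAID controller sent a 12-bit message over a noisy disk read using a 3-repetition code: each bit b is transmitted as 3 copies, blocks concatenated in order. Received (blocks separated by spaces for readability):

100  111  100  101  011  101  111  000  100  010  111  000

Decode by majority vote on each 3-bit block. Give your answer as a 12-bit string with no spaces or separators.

010111100010

Block 1 (100): 1 one → 0
Block 2 (111): 3 ones → 1
Block 3 (100): 1 one → 0
Block 4 (101): 2 ones → 1
Block 5 (011): 2 ones → 1
Block 6 (101): 2 ones → 1
Block 7 (111): 3 ones → 1
Block 8 (000): 0 ones → 0
Block 9 (100): 1 one → 0
Block 10 (010): 1 one → 0
Block 11 (111): 3 ones → 1
Block 12 (000): 0 ones → 0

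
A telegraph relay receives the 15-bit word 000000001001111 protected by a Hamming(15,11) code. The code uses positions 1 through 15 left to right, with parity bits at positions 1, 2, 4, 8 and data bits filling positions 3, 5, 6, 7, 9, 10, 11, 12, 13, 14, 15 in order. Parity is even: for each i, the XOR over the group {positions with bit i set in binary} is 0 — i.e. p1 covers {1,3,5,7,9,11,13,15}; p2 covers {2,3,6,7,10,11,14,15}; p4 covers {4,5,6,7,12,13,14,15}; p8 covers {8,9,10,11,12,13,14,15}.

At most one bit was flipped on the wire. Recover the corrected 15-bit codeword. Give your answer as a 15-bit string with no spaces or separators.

s1 (pos 1,3,5,7,9,11,13,15): 0⊕0⊕0⊕0⊕1⊕0⊕1⊕1 = 1
s2 (pos 2,3,6,7,10,11,14,15): 0⊕0⊕0⊕0⊕0⊕0⊕1⊕1 = 0
s4 (pos 4,5,6,7,12,13,14,15): 0⊕0⊕0⊕0⊕1⊕1⊕1⊕1 = 0
s8 (pos 8,9,10,11,12,13,14,15): 0⊕1⊕0⊕0⊕1⊕1⊕1⊕1 = 1
Syndrome s8…s1 = 1001 → error at position 9.
Flip position 9: 000000001001111 → 000000000001111

000000000001111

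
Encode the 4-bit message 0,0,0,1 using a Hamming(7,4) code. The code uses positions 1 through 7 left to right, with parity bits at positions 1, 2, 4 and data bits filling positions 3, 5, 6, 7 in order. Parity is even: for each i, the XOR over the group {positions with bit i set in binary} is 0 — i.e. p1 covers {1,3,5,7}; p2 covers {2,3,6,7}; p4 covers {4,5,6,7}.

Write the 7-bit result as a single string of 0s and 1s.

1101001

Place data at non-parity positions: p1 p2 0 p4 0 0 1
p1 (pos 1,3,5,7): XOR of data positions = 0⊕0⊕1 = 1
p2 (pos 2,3,6,7): XOR of data positions = 0⊕0⊕1 = 1
p4 (pos 4,5,6,7): XOR of data positions = 0⊕0⊕1 = 1
Codeword: 1101001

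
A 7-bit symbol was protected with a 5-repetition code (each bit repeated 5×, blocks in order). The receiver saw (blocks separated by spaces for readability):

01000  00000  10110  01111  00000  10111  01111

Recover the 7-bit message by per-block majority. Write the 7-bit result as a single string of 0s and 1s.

0011011

Block 1 (01000): 1 one → 0
Block 2 (00000): 0 ones → 0
Block 3 (10110): 3 ones → 1
Block 4 (01111): 4 ones → 1
Block 5 (00000): 0 ones → 0
Block 6 (10111): 4 ones → 1
Block 7 (01111): 4 ones → 1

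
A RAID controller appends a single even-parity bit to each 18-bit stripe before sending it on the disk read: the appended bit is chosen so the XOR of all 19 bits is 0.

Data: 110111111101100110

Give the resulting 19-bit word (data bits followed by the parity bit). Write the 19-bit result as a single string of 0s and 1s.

1101111111011001101

XOR of the 18 data bits: 1⊕1⊕0⊕1⊕1⊕1⊕1⊕1⊕1⊕1⊕0⊕1⊕1⊕0⊕0⊕1⊕1⊕0 = 1
Parity bit = 1 (so all 19 bits XOR to 0).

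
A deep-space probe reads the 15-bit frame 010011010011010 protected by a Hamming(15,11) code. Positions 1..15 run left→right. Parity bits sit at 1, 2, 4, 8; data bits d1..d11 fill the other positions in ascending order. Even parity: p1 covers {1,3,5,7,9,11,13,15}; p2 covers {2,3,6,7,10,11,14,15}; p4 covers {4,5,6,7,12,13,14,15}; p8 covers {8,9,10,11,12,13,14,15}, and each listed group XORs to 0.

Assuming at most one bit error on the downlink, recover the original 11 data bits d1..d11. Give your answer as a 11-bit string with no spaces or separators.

01100011010

s1 (pos 1,3,5,7,9,11,13,15): 0⊕0⊕1⊕0⊕0⊕1⊕0⊕0 = 0
s2 (pos 2,3,6,7,10,11,14,15): 1⊕0⊕1⊕0⊕0⊕1⊕1⊕0 = 0
s4 (pos 4,5,6,7,12,13,14,15): 0⊕1⊕1⊕0⊕1⊕0⊕1⊕0 = 0
s8 (pos 8,9,10,11,12,13,14,15): 1⊕0⊕0⊕1⊕1⊕0⊕1⊕0 = 0
Syndrome s8…s1 = 0000 → no error.
Read data bits from positions 3,5,6,7,9,10,11,12,13,14,15: 01100011010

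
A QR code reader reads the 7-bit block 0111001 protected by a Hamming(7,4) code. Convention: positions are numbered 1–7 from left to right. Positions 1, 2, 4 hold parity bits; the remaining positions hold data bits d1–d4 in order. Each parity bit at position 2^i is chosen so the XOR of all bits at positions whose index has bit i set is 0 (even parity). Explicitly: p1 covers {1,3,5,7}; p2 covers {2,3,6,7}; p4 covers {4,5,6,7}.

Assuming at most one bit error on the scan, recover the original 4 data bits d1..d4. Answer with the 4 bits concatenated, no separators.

1001

s1 (pos 1,3,5,7): 0⊕1⊕0⊕1 = 0
s2 (pos 2,3,6,7): 1⊕1⊕0⊕1 = 1
s4 (pos 4,5,6,7): 1⊕0⊕0⊕1 = 0
Syndrome s4…s1 = 010 → error at position 2.
Flip position 2: 0111001 → 0011001
Read data bits from positions 3,5,6,7: 1001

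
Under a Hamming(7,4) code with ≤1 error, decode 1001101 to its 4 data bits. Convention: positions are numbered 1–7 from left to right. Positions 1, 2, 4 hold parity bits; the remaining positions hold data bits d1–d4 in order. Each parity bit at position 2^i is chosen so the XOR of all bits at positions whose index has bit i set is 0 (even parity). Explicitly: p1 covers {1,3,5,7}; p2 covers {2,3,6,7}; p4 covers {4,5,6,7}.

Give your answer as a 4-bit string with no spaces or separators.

s1 (pos 1,3,5,7): 1⊕0⊕1⊕1 = 1
s2 (pos 2,3,6,7): 0⊕0⊕0⊕1 = 1
s4 (pos 4,5,6,7): 1⊕1⊕0⊕1 = 1
Syndrome s4…s1 = 111 → error at position 7.
Flip position 7: 1001101 → 1001100
Read data bits from positions 3,5,6,7: 0100

0100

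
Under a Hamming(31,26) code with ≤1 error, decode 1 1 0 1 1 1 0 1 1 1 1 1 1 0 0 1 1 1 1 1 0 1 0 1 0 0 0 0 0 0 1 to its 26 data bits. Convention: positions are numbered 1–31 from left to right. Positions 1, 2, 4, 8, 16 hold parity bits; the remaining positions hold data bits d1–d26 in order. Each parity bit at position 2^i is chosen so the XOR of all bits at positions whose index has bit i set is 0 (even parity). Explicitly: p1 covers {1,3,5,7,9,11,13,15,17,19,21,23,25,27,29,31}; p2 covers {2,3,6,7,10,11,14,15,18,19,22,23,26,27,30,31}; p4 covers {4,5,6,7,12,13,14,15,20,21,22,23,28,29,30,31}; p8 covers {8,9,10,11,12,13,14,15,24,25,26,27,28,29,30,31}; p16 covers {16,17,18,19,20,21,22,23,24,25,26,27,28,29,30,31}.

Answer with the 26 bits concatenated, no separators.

01101111100111101010000001

s1 (pos 1,3,5,7,9,11,13,15,17,19,21,23,25,27,29,31): 1⊕0⊕1⊕0⊕1⊕1⊕1⊕0⊕1⊕1⊕0⊕0⊕0⊕0⊕0⊕1 = 0
s2 (pos 2,3,6,7,10,11,14,15,18,19,22,23,26,27,30,31): 1⊕0⊕1⊕0⊕1⊕1⊕0⊕0⊕1⊕1⊕1⊕0⊕0⊕0⊕0⊕1 = 0
s4 (pos 4,5,6,7,12,13,14,15,20,21,22,23,28,29,30,31): 1⊕1⊕1⊕0⊕1⊕1⊕0⊕0⊕1⊕0⊕1⊕0⊕0⊕0⊕0⊕1 = 0
s8 (pos 8,9,10,11,12,13,14,15,24,25,26,27,28,29,30,31): 1⊕1⊕1⊕1⊕1⊕1⊕0⊕0⊕1⊕0⊕0⊕0⊕0⊕0⊕0⊕1 = 0
s16 (pos 16,17,18,19,20,21,22,23,24,25,26,27,28,29,30,31): 1⊕1⊕1⊕1⊕1⊕0⊕1⊕0⊕1⊕0⊕0⊕0⊕0⊕0⊕0⊕1 = 0
Syndrome s16…s1 = 00000 → no error.
Read data bits from positions 3,5,6,7,9,10,11,12,13,14,15,17,18,19,20,21,22,23,24,25,26,27,28,29,30,31: 01101111100111101010000001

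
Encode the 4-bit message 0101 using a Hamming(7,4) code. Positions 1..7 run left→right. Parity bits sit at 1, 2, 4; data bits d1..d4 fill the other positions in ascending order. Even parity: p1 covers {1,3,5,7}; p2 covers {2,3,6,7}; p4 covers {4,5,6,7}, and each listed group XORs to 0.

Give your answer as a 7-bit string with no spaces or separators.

Place data at non-parity positions: p1 p2 0 p4 1 0 1
p1 (pos 1,3,5,7): XOR of data positions = 0⊕1⊕1 = 0
p2 (pos 2,3,6,7): XOR of data positions = 0⊕0⊕1 = 1
p4 (pos 4,5,6,7): XOR of data positions = 1⊕0⊕1 = 0
Codeword: 0100101

0100101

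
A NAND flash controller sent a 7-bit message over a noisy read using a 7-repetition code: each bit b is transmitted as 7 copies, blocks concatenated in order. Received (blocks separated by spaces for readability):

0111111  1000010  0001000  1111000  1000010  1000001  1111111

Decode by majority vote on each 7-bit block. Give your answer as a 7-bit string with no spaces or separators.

1001001

Block 1 (0111111): 6 ones → 1
Block 2 (1000010): 2 ones → 0
Block 3 (0001000): 1 one → 0
Block 4 (1111000): 4 ones → 1
Block 5 (1000010): 2 ones → 0
Block 6 (1000001): 2 ones → 0
Block 7 (1111111): 7 ones → 1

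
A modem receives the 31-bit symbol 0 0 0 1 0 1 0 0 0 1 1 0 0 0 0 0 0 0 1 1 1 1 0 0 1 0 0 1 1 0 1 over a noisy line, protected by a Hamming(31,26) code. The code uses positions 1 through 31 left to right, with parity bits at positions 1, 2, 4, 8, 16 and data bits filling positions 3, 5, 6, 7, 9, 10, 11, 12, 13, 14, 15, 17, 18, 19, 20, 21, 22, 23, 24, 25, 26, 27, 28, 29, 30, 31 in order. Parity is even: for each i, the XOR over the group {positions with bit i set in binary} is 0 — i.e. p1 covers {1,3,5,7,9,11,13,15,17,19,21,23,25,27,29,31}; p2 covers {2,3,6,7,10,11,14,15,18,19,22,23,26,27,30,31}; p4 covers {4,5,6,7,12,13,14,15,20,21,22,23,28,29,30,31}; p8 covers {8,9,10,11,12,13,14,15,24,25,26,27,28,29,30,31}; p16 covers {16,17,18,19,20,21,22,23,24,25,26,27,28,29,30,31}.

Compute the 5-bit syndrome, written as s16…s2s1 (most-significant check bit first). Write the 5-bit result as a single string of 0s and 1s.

s1 (pos 1,3,5,7,9,11,13,15,17,19,21,23,25,27,29,31): 0⊕0⊕0⊕0⊕0⊕1⊕0⊕0⊕0⊕1⊕1⊕0⊕1⊕0⊕1⊕1 = 0
s2 (pos 2,3,6,7,10,11,14,15,18,19,22,23,26,27,30,31): 0⊕0⊕1⊕0⊕1⊕1⊕0⊕0⊕0⊕1⊕1⊕0⊕0⊕0⊕0⊕1 = 0
s4 (pos 4,5,6,7,12,13,14,15,20,21,22,23,28,29,30,31): 1⊕0⊕1⊕0⊕0⊕0⊕0⊕0⊕1⊕1⊕1⊕0⊕1⊕1⊕0⊕1 = 0
s8 (pos 8,9,10,11,12,13,14,15,24,25,26,27,28,29,30,31): 0⊕0⊕1⊕1⊕0⊕0⊕0⊕0⊕0⊕1⊕0⊕0⊕1⊕1⊕0⊕1 = 0
s16 (pos 16,17,18,19,20,21,22,23,24,25,26,27,28,29,30,31): 0⊕0⊕0⊕1⊕1⊕1⊕1⊕0⊕0⊕1⊕0⊕0⊕1⊕1⊕0⊕1 = 0
Syndrome s16…s1 = 00000 → no error.

00000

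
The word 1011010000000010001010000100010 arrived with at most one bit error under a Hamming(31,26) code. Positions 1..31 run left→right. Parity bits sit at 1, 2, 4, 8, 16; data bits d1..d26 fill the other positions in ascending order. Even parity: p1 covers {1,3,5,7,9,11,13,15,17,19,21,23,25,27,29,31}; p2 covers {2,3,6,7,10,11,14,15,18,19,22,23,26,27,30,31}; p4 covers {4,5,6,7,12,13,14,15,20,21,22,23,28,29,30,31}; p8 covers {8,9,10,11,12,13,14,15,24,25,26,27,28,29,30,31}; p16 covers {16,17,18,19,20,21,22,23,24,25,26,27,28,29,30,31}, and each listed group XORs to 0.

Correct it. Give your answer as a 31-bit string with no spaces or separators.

s1 (pos 1,3,5,7,9,11,13,15,17,19,21,23,25,27,29,31): 1⊕1⊕0⊕0⊕0⊕0⊕0⊕1⊕0⊕1⊕1⊕0⊕0⊕0⊕0⊕0 = 1
s2 (pos 2,3,6,7,10,11,14,15,18,19,22,23,26,27,30,31): 0⊕1⊕1⊕0⊕0⊕0⊕0⊕1⊕0⊕1⊕0⊕0⊕1⊕0⊕1⊕0 = 0
s4 (pos 4,5,6,7,12,13,14,15,20,21,22,23,28,29,30,31): 1⊕0⊕1⊕0⊕0⊕0⊕0⊕1⊕0⊕1⊕0⊕0⊕0⊕0⊕1⊕0 = 1
s8 (pos 8,9,10,11,12,13,14,15,24,25,26,27,28,29,30,31): 0⊕0⊕0⊕0⊕0⊕0⊕0⊕1⊕0⊕0⊕1⊕0⊕0⊕0⊕1⊕0 = 1
s16 (pos 16,17,18,19,20,21,22,23,24,25,26,27,28,29,30,31): 0⊕0⊕0⊕1⊕0⊕1⊕0⊕0⊕0⊕0⊕1⊕0⊕0⊕0⊕1⊕0 = 0
Syndrome s16…s1 = 01101 → error at position 13.
Flip position 13: 1011010000000010001010000100010 → 1011010000001010001010000100010

1011010000001010001010000100010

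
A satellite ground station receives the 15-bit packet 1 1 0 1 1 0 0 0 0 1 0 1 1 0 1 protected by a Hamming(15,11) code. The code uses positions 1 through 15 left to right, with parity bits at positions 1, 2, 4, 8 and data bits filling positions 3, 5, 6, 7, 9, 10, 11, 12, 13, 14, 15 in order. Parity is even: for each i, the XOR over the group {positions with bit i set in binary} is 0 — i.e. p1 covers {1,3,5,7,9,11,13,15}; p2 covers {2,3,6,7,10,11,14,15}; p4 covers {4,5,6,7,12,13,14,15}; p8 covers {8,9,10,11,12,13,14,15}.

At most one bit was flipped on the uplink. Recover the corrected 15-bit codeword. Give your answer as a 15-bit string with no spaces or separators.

110111000101101

s1 (pos 1,3,5,7,9,11,13,15): 1⊕0⊕1⊕0⊕0⊕0⊕1⊕1 = 0
s2 (pos 2,3,6,7,10,11,14,15): 1⊕0⊕0⊕0⊕1⊕0⊕0⊕1 = 1
s4 (pos 4,5,6,7,12,13,14,15): 1⊕1⊕0⊕0⊕1⊕1⊕0⊕1 = 1
s8 (pos 8,9,10,11,12,13,14,15): 0⊕0⊕1⊕0⊕1⊕1⊕0⊕1 = 0
Syndrome s8…s1 = 0110 → error at position 6.
Flip position 6: 110110000101101 → 110111000101101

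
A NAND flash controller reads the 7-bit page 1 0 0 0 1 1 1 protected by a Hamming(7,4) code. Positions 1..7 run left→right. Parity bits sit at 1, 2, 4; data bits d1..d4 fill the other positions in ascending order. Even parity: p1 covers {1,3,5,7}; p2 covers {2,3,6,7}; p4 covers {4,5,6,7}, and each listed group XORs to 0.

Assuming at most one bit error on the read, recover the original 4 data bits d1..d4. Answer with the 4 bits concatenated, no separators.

0011

s1 (pos 1,3,5,7): 1⊕0⊕1⊕1 = 1
s2 (pos 2,3,6,7): 0⊕0⊕1⊕1 = 0
s4 (pos 4,5,6,7): 0⊕1⊕1⊕1 = 1
Syndrome s4…s1 = 101 → error at position 5.
Flip position 5: 1000111 → 1000011
Read data bits from positions 3,5,6,7: 0011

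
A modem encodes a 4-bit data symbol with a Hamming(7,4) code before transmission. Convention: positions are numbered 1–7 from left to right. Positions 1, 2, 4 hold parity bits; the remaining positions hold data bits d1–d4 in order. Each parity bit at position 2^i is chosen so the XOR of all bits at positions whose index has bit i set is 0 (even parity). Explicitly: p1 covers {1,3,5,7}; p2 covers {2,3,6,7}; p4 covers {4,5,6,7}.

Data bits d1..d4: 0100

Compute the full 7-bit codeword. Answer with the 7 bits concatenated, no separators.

1001100

Place data at non-parity positions: p1 p2 0 p4 1 0 0
p1 (pos 1,3,5,7): XOR of data positions = 0⊕1⊕0 = 1
p2 (pos 2,3,6,7): XOR of data positions = 0⊕0⊕0 = 0
p4 (pos 4,5,6,7): XOR of data positions = 1⊕0⊕0 = 1
Codeword: 1001100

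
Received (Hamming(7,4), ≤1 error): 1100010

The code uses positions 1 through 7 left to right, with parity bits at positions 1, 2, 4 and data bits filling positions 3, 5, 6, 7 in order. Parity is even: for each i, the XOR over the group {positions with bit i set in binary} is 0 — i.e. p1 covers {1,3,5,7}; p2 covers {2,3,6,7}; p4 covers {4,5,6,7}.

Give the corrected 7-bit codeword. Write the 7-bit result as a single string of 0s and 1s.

1100110

s1 (pos 1,3,5,7): 1⊕0⊕0⊕0 = 1
s2 (pos 2,3,6,7): 1⊕0⊕1⊕0 = 0
s4 (pos 4,5,6,7): 0⊕0⊕1⊕0 = 1
Syndrome s4…s1 = 101 → error at position 5.
Flip position 5: 1100010 → 1100110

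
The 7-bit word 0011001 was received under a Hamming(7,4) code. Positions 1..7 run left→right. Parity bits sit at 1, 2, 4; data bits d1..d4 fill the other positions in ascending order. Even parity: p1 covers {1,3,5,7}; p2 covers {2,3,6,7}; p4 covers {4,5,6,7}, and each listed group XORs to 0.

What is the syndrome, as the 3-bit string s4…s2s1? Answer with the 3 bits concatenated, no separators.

s1 (pos 1,3,5,7): 0⊕1⊕0⊕1 = 0
s2 (pos 2,3,6,7): 0⊕1⊕0⊕1 = 0
s4 (pos 4,5,6,7): 1⊕0⊕0⊕1 = 0
Syndrome s4…s1 = 000 → no error.

000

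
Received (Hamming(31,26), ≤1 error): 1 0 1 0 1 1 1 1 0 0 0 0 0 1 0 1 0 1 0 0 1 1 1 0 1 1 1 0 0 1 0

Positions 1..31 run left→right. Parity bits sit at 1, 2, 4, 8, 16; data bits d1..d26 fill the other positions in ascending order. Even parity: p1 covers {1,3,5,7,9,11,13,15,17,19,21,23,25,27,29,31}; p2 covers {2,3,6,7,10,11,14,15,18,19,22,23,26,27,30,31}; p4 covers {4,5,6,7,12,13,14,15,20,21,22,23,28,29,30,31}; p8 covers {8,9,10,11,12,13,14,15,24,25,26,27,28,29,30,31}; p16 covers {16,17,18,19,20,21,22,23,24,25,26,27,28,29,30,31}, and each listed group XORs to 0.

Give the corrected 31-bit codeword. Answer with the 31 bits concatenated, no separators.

s1 (pos 1,3,5,7,9,11,13,15,17,19,21,23,25,27,29,31): 1⊕1⊕1⊕1⊕0⊕0⊕0⊕0⊕0⊕0⊕1⊕1⊕1⊕1⊕0⊕0 = 0
s2 (pos 2,3,6,7,10,11,14,15,18,19,22,23,26,27,30,31): 0⊕1⊕1⊕1⊕0⊕0⊕1⊕0⊕1⊕0⊕1⊕1⊕1⊕1⊕1⊕0 = 0
s4 (pos 4,5,6,7,12,13,14,15,20,21,22,23,28,29,30,31): 0⊕1⊕1⊕1⊕0⊕0⊕1⊕0⊕0⊕1⊕1⊕1⊕0⊕0⊕1⊕0 = 0
s8 (pos 8,9,10,11,12,13,14,15,24,25,26,27,28,29,30,31): 1⊕0⊕0⊕0⊕0⊕0⊕1⊕0⊕0⊕1⊕1⊕1⊕0⊕0⊕1⊕0 = 0
s16 (pos 16,17,18,19,20,21,22,23,24,25,26,27,28,29,30,31): 1⊕0⊕1⊕0⊕0⊕1⊕1⊕1⊕0⊕1⊕1⊕1⊕0⊕0⊕1⊕0 = 1
Syndrome s16…s1 = 10000 → error at position 16.
Flip position 16: 1010111100000101010011101110010 → 1010111100000100010011101110010

1010111100000100010011101110010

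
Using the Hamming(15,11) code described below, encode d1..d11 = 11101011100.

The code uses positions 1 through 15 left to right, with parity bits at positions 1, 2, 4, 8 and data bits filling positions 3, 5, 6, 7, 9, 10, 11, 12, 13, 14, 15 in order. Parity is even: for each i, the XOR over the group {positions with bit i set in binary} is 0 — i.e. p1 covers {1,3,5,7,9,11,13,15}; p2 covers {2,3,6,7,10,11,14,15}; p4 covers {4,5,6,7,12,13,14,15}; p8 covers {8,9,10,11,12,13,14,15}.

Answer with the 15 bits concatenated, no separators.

111011001011100

Place data at non-parity positions: p1 p2 1 p4 1 1 0 p8 1 0 1 1 1 0 0
p1 (pos 1,3,5,7,9,11,13,15): XOR of data positions = 1⊕1⊕0⊕1⊕1⊕1⊕0 = 1
p2 (pos 2,3,6,7,10,11,14,15): XOR of data positions = 1⊕1⊕0⊕0⊕1⊕0⊕0 = 1
p4 (pos 4,5,6,7,12,13,14,15): XOR of data positions = 1⊕1⊕0⊕1⊕1⊕0⊕0 = 0
p8 (pos 8,9,10,11,12,13,14,15): XOR of data positions = 1⊕0⊕1⊕1⊕1⊕0⊕0 = 0
Codeword: 111011001011100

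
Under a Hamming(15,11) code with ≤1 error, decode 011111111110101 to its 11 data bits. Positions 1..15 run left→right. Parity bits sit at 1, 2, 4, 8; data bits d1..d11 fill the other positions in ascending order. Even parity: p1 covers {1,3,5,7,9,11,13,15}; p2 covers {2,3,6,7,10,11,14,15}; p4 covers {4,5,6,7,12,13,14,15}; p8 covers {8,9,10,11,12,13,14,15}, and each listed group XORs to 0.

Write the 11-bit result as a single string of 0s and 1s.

s1 (pos 1,3,5,7,9,11,13,15): 0⊕1⊕1⊕1⊕1⊕1⊕1⊕1 = 1
s2 (pos 2,3,6,7,10,11,14,15): 1⊕1⊕1⊕1⊕1⊕1⊕0⊕1 = 1
s4 (pos 4,5,6,7,12,13,14,15): 1⊕1⊕1⊕1⊕0⊕1⊕0⊕1 = 0
s8 (pos 8,9,10,11,12,13,14,15): 1⊕1⊕1⊕1⊕0⊕1⊕0⊕1 = 0
Syndrome s8…s1 = 0011 → error at position 3.
Flip position 3: 011111111110101 → 010111111110101
Read data bits from positions 3,5,6,7,9,10,11,12,13,14,15: 01111110101

01111110101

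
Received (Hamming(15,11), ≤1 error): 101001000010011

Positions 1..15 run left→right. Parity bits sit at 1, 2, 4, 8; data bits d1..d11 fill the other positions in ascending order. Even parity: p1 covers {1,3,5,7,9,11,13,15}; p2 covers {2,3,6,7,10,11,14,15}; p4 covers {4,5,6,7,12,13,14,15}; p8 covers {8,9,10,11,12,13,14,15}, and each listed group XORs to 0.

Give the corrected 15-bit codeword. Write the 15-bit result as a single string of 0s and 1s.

101001000010001

s1 (pos 1,3,5,7,9,11,13,15): 1⊕1⊕0⊕0⊕0⊕1⊕0⊕1 = 0
s2 (pos 2,3,6,7,10,11,14,15): 0⊕1⊕1⊕0⊕0⊕1⊕1⊕1 = 1
s4 (pos 4,5,6,7,12,13,14,15): 0⊕0⊕1⊕0⊕0⊕0⊕1⊕1 = 1
s8 (pos 8,9,10,11,12,13,14,15): 0⊕0⊕0⊕1⊕0⊕0⊕1⊕1 = 1
Syndrome s8…s1 = 1110 → error at position 14.
Flip position 14: 101001000010011 → 101001000010001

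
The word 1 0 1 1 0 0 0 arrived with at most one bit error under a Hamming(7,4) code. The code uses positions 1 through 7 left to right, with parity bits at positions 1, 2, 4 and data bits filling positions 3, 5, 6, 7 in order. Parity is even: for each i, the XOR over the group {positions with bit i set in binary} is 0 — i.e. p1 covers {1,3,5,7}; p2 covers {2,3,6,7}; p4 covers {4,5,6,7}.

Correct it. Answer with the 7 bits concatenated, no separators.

1011010

s1 (pos 1,3,5,7): 1⊕1⊕0⊕0 = 0
s2 (pos 2,3,6,7): 0⊕1⊕0⊕0 = 1
s4 (pos 4,5,6,7): 1⊕0⊕0⊕0 = 1
Syndrome s4…s1 = 110 → error at position 6.
Flip position 6: 1011000 → 1011010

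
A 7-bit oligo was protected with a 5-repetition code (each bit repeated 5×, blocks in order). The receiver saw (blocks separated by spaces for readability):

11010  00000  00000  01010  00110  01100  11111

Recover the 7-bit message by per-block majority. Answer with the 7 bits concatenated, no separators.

1000001

Block 1 (11010): 3 ones → 1
Block 2 (00000): 0 ones → 0
Block 3 (00000): 0 ones → 0
Block 4 (01010): 2 ones → 0
Block 5 (00110): 2 ones → 0
Block 6 (01100): 2 ones → 0
Block 7 (11111): 5 ones → 1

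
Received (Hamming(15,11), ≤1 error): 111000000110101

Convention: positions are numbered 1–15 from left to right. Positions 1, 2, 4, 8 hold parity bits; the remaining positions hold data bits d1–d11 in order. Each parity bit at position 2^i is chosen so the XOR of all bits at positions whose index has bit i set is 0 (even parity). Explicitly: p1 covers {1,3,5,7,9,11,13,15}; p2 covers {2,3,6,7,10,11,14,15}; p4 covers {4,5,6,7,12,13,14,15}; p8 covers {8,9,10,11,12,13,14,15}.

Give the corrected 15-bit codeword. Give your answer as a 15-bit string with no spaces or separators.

110000000110101

s1 (pos 1,3,5,7,9,11,13,15): 1⊕1⊕0⊕0⊕0⊕1⊕1⊕1 = 1
s2 (pos 2,3,6,7,10,11,14,15): 1⊕1⊕0⊕0⊕1⊕1⊕0⊕1 = 1
s4 (pos 4,5,6,7,12,13,14,15): 0⊕0⊕0⊕0⊕0⊕1⊕0⊕1 = 0
s8 (pos 8,9,10,11,12,13,14,15): 0⊕0⊕1⊕1⊕0⊕1⊕0⊕1 = 0
Syndrome s8…s1 = 0011 → error at position 3.
Flip position 3: 111000000110101 → 110000000110101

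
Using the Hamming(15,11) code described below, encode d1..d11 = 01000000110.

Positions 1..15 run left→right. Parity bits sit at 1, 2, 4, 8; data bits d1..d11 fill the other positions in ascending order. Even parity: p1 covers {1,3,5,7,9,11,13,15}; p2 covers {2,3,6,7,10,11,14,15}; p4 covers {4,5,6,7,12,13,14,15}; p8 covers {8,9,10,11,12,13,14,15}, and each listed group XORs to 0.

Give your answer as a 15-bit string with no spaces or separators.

Place data at non-parity positions: p1 p2 0 p4 1 0 0 p8 0 0 0 0 1 1 0
p1 (pos 1,3,5,7,9,11,13,15): XOR of data positions = 0⊕1⊕0⊕0⊕0⊕1⊕0 = 0
p2 (pos 2,3,6,7,10,11,14,15): XOR of data positions = 0⊕0⊕0⊕0⊕0⊕1⊕0 = 1
p4 (pos 4,5,6,7,12,13,14,15): XOR of data positions = 1⊕0⊕0⊕0⊕1⊕1⊕0 = 1
p8 (pos 8,9,10,11,12,13,14,15): XOR of data positions = 0⊕0⊕0⊕0⊕1⊕1⊕0 = 0
Codeword: 010110000000110

010110000000110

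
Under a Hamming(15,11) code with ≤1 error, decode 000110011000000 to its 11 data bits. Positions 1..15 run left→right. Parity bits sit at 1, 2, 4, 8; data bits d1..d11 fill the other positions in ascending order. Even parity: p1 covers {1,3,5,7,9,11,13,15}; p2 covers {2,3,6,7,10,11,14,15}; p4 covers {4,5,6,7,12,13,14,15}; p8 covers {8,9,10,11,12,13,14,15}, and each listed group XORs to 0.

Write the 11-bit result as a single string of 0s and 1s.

01001000000

s1 (pos 1,3,5,7,9,11,13,15): 0⊕0⊕1⊕0⊕1⊕0⊕0⊕0 = 0
s2 (pos 2,3,6,7,10,11,14,15): 0⊕0⊕0⊕0⊕0⊕0⊕0⊕0 = 0
s4 (pos 4,5,6,7,12,13,14,15): 1⊕1⊕0⊕0⊕0⊕0⊕0⊕0 = 0
s8 (pos 8,9,10,11,12,13,14,15): 1⊕1⊕0⊕0⊕0⊕0⊕0⊕0 = 0
Syndrome s8…s1 = 0000 → no error.
Read data bits from positions 3,5,6,7,9,10,11,12,13,14,15: 01001000000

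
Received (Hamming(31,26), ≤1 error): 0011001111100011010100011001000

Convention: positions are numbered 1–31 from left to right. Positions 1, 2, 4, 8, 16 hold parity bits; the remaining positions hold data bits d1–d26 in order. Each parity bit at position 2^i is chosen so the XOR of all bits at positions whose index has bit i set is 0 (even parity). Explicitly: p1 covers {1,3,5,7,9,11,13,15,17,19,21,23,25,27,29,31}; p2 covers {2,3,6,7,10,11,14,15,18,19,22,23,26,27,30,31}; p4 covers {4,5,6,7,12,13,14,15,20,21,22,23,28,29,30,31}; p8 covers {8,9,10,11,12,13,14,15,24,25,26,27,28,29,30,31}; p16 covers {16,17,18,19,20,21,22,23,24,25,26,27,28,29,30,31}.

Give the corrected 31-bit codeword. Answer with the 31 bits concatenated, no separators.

s1 (pos 1,3,5,7,9,11,13,15,17,19,21,23,25,27,29,31): 0⊕1⊕0⊕1⊕1⊕1⊕0⊕1⊕0⊕0⊕0⊕0⊕1⊕0⊕0⊕0 = 0
s2 (pos 2,3,6,7,10,11,14,15,18,19,22,23,26,27,30,31): 0⊕1⊕0⊕1⊕1⊕1⊕0⊕1⊕1⊕0⊕0⊕0⊕0⊕0⊕0⊕0 = 0
s4 (pos 4,5,6,7,12,13,14,15,20,21,22,23,28,29,30,31): 1⊕0⊕0⊕1⊕0⊕0⊕0⊕1⊕1⊕0⊕0⊕0⊕1⊕0⊕0⊕0 = 1
s8 (pos 8,9,10,11,12,13,14,15,24,25,26,27,28,29,30,31): 1⊕1⊕1⊕1⊕0⊕0⊕0⊕1⊕1⊕1⊕0⊕0⊕1⊕0⊕0⊕0 = 0
s16 (pos 16,17,18,19,20,21,22,23,24,25,26,27,28,29,30,31): 1⊕0⊕1⊕0⊕1⊕0⊕0⊕0⊕1⊕1⊕0⊕0⊕1⊕0⊕0⊕0 = 0
Syndrome s16…s1 = 00100 → error at position 4.
Flip position 4: 0011001111100011010100011001000 → 0010001111100011010100011001000

0010001111100011010100011001000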